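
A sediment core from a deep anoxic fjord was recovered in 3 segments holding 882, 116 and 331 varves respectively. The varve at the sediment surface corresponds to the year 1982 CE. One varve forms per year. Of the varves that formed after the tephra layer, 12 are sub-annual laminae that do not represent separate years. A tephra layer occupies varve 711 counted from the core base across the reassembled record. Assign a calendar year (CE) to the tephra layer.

Total varves = 882 + 116 + 331 = 1329.
1329 − 711 = 618 varves lie beyond the tephra layer toward the sediment surface.
Excluding 12 false varves: 618 − 12 = 606.
Counting back 606 years from 1982 CE places the tephra layer in 1982 − 606 = 1376 CE.

1376 CE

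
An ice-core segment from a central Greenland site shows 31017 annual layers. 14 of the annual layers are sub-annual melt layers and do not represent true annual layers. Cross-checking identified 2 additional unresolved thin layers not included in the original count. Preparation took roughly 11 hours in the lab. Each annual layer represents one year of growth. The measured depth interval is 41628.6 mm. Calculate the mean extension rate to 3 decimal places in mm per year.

1.343 mm per year

True annual layer count = 31017 − 14 + 2 = 31005.
41628.6 mm over 31005 years gives 41628.6 / 31005 ≈ 1.343 mm per year.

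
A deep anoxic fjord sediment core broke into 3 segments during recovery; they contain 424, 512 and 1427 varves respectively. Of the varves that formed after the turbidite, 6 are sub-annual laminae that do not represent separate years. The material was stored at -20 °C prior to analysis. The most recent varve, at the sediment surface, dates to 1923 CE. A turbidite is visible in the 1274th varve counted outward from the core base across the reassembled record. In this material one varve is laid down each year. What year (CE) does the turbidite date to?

Total varves = 424 + 512 + 1427 = 2363.
Between varve 1274 and the sediment surface there are 2363 − 1274 = 1089 varves.
1089 − 6 false = 1083 true varves after the turbidite.
Counting back 1083 years from 1923 CE places the turbidite in 1923 − 1083 = 840 CE.

840 CE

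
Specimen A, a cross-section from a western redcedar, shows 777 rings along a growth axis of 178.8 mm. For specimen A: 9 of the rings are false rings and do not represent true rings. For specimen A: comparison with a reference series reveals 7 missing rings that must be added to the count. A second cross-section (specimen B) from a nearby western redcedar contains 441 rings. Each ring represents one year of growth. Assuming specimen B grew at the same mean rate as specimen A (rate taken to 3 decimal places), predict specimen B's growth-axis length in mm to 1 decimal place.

101.9 mm

Specimen A: correcting the raw count gives 777 − 9 + 7 = 775 true rings.
A: Extension rate ≈ 178.8 / 775 = 0.231 mm/year.
For B, 0.231 mm/year × 441 years = 101.9 mm.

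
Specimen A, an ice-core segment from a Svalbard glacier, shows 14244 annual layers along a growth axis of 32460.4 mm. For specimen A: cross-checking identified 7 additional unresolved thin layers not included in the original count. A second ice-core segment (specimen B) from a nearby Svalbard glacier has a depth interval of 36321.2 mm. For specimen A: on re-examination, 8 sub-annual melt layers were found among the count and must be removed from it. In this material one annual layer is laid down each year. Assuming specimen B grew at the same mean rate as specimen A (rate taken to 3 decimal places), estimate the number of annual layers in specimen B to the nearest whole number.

15937 annual layers

Specimen A: correcting the raw count gives 14244 − 8 + 7 = 14243 true annual layers.
A: Mean rate = 32460.4 mm / 14243 years ≈ 2.279 mm/yr.
For B, 36321.2 / 2.279 = 15937.34 years ≈ 15937 annual layers.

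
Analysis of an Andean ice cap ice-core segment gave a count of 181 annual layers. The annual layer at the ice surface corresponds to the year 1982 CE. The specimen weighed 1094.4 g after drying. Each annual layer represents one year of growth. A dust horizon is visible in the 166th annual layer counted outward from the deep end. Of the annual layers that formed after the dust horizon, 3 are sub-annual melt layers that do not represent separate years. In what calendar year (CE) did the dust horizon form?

181 − 166 = 15 annual layers lie beyond the dust horizon toward the ice surface.
15 − 3 false = 12 true annual layers after the dust horizon.
The annual layer at the ice surface is 1982 CE, so the dust horizon dates to 1982 − 12 = 1970 CE.

1970 CE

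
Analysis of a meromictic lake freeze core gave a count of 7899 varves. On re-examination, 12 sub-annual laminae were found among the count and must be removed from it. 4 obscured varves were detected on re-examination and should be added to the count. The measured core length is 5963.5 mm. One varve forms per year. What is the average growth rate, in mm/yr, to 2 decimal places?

True varve count = 7899 − 12 + 4 = 7891.
Extension rate ≈ 5963.5 / 7891 = 0.76 mm/yr.

0.76 mm/yr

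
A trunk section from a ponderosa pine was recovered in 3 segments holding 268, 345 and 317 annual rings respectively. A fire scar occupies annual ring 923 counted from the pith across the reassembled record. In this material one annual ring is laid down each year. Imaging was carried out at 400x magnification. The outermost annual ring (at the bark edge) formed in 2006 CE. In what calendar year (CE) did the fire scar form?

Total annual rings = 268 + 345 + 317 = 930.
Between annual ring 923 and the bark edge there are 930 − 923 = 7 annual rings.
The annual ring at the bark edge is 2006 CE, so the fire scar dates to 2006 − 7 = 1999 CE.

1999 CE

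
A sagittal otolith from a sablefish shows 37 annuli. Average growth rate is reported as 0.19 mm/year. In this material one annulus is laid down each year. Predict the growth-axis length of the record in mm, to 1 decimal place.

The record spans 37 years at 0.19 mm per year.
Predicted length = 0.19 mm/year × 37 years = 7.0 mm.

7.0 mm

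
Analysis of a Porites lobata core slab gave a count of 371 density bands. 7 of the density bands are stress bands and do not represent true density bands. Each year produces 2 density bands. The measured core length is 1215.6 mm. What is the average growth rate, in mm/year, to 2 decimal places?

True density band count = 371 − 7 = 364.
364 density bands at 2 per year is 364 / 2 = 182 years.
Extension rate ≈ 1215.6 / 182 = 6.68 mm/year.

6.68 mm/year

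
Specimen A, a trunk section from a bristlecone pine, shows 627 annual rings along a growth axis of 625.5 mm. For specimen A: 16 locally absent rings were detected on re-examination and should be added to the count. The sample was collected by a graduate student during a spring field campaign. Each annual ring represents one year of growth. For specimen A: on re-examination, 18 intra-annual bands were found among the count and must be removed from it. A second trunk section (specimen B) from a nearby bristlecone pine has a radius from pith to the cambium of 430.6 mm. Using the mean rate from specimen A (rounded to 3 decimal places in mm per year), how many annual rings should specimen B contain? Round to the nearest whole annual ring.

Specimen A: after corrections the count is 627 − 18 + 16 = 625 annual rings.
A: Mean rate = 625.5 mm / 625 years ≈ 1.001 mm/year.
B spans 430.6 / 1.001 = 430.17 years ≈ 430 annual rings.

430 annual rings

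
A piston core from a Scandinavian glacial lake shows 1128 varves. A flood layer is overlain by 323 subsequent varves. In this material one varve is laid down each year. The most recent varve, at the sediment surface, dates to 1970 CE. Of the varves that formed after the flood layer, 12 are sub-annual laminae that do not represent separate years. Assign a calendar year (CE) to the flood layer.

323 varves post-date the flood layer.
Excluding 12 false varves: 323 − 12 = 311.
1970 − 311 = 1659 CE.

1659 CE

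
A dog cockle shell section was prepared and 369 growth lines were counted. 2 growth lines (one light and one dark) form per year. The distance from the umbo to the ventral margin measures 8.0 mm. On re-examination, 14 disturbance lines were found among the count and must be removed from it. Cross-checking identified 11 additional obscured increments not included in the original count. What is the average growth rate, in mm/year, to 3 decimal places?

0.044 mm/year

Adjusted count: 369 − 14 + 11 = 366 growth lines.
366 growth lines at 2 per year is 366 / 2 = 183 years.
8.0 mm over 183 years gives 8.0 / 183 ≈ 0.044 mm/year.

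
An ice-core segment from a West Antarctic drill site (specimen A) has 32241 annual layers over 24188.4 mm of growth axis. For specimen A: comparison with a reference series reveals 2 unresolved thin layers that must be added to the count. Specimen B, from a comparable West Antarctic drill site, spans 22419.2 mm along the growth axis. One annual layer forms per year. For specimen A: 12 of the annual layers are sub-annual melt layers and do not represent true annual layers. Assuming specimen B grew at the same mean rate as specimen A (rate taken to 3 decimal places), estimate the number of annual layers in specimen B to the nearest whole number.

Specimen A: true annual layer count = 32241 − 12 + 2 = 32231.
A: Extension rate ≈ 24188.4 / 32231 = 0.750 mm per year.
Specimen B: 22419.2 mm / 0.750 mm per year = 29892.27 years ≈ 29892 annual layers.

29892 annual layers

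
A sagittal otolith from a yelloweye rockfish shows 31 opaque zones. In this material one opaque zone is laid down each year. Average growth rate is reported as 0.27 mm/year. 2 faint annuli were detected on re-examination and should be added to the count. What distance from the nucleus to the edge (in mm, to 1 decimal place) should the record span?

After corrections the count is 31 + 2 = 33 opaque zones.
Predicted length = 0.27 mm/year × 33 years = 8.9 mm.

8.9 mm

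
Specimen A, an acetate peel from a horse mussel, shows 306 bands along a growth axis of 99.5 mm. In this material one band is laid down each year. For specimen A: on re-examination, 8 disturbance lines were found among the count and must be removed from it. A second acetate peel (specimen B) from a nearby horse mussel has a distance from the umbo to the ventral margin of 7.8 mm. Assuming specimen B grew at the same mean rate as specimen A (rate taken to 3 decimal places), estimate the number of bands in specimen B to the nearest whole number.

Specimen A: correcting the raw count gives 306 − 8 = 298 true bands.
A: 99.5 mm over 298 years gives 99.5 / 298 ≈ 0.334 mm/yr.
Specimen B: 7.8 mm / 0.334 mm per year = 23.35 years ≈ 23 bands.

23 bands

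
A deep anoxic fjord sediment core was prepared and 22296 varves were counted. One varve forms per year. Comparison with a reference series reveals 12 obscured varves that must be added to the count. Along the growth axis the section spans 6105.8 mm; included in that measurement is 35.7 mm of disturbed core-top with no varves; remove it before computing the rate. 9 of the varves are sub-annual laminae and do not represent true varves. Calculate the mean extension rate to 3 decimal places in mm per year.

Adjusted count: 22296 − 9 + 12 = 22299 varves.
The growth record spans 6105.8 − 35.7 = 6070.1 mm.
Extension rate ≈ 6070.1 / 22299 = 0.272 mm per year.

0.272 mm per year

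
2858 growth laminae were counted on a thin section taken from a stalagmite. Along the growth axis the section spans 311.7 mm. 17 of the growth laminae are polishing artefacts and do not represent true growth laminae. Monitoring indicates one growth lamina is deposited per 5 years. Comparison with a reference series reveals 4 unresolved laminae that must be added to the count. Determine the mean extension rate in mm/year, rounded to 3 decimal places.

0.022 mm/year

Adjusted count: 2858 − 17 + 4 = 2845 growth laminae.
At 5 years per growth lamina, 2845 × 5 = 14225 years.
Mean rate = 311.7 mm / 14225 years ≈ 0.022 mm/year.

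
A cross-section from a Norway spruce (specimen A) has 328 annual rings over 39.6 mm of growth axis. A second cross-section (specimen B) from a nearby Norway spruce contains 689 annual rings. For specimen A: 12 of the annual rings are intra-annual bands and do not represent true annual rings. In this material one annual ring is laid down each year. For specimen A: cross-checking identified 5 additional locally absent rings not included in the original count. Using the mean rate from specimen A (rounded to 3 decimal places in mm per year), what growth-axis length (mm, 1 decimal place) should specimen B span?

84.7 mm

Specimen A: adjusted count: 328 − 12 + 5 = 321 annual rings.
A: 39.6 mm over 321 years gives 39.6 / 321 ≈ 0.123 mm/year.
Length of B = 0.123 × 689 = 84.7 mm.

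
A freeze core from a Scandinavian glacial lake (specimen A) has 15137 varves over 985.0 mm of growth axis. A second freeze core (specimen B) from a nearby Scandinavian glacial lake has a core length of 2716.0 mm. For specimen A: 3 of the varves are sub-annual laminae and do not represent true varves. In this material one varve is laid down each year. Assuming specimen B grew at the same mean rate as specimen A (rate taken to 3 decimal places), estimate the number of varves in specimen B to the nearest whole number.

Specimen A: correcting the raw count gives 15137 − 3 = 15134 true varves.
A: Mean rate = 985.0 mm / 15134 years ≈ 0.065 mm/yr.
Specimen B: 2716.0 mm / 0.065 mm per year = 41784.62 years ≈ 41785 varves.

41785 varves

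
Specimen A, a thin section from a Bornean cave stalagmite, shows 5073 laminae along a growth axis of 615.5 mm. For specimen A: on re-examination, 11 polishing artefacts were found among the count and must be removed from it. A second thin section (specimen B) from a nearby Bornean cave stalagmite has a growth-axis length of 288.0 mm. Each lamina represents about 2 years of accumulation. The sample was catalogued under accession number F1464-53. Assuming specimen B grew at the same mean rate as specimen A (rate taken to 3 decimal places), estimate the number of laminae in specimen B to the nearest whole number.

2361 laminae

Specimen A: true lamina count = 5073 − 11 = 5062.
Specimen A: multiplying by 2 years per lamina: 5062 × 2 = 10124 years.
A: Extension rate ≈ 615.5 / 10124 = 0.061 mm per year.
For B, 288.0 / 0.061 = 4721.31 years; at 2 years per lamina that is 4721.31 / 2 ≈ 2361 laminae.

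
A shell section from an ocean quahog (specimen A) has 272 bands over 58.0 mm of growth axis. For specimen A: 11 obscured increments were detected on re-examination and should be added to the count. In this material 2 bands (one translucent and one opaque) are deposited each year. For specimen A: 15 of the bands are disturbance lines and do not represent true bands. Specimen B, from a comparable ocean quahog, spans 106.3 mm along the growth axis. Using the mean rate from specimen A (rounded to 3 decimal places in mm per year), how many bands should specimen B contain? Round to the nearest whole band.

491 bands

Specimen A: correcting the raw count gives 272 − 15 + 11 = 268 true bands.
Specimen A: dividing by 2 bands per year: 268 / 2 = 134 years.
A: Mean rate = 58.0 mm / 134 years ≈ 0.433 mm/year.
B spans 106.3 / 0.433 = 245.50 years; at 2 bands per year that is 245.50 × 2 ≈ 491 bands.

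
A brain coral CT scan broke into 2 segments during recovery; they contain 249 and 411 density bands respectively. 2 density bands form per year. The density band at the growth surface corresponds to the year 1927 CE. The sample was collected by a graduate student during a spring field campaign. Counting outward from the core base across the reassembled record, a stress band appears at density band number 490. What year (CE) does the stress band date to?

Total density bands = 249 + 411 = 660.
Between density band 490 and the growth surface there are 660 − 490 = 170 density bands.
With 2 density bands per year, 170 / 2 = 85 years.
The density band at the growth surface is 1927 CE, so the stress band dates to 1927 − 85 = 1842 CE.

1842 CE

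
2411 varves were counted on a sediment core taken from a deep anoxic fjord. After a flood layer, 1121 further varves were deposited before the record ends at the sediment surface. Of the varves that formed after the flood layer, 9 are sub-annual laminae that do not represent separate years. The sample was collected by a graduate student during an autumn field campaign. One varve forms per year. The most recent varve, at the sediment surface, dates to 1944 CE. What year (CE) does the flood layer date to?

1121 varves post-date the flood layer.
1121 − 9 false = 1112 true varves after the flood layer.
1944 − 1112 = 832 CE.

832 CE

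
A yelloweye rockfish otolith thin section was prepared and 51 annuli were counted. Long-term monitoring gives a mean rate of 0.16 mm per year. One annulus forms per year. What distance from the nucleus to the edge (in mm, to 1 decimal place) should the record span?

The record spans 51 years at 0.16 mm per year.
51 years at 0.16 mm/year gives 0.16 × 51 = 8.2 mm.

8.2 mm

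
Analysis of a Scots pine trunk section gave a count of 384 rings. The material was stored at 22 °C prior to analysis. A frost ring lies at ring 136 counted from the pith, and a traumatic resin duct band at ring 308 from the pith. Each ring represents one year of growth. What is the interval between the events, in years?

308 − 136 = 172 rings lie between the two events.
At one ring per year, 172 years elapsed between them.

172 yr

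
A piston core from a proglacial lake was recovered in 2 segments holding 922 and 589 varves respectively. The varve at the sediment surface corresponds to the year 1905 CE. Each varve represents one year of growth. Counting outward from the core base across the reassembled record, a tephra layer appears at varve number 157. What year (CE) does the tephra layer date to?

551 CE

Total varves = 922 + 589 = 1511.
Between varve 157 and the sediment surface there are 1511 − 157 = 1354 varves.
The varve at the sediment surface is 1905 CE, so the tephra layer dates to 1905 − 1354 = 551 CE.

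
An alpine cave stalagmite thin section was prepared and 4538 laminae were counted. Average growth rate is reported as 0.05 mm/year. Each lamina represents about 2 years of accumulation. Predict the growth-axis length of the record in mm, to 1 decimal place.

4538 laminae at 2 years each span 4538 × 2 = 9076 years.
Length ≈ 0.05 × 9076 = 453.8 mm.

453.8 mm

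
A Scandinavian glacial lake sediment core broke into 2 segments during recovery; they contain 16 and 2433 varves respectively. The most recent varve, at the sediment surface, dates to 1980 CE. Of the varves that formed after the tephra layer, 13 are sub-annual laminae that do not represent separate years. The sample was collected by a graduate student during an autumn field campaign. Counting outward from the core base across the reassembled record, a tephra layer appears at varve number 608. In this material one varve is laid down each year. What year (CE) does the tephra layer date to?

Total varves = 16 + 2433 = 2449.
Between varve 608 and the sediment surface there are 2449 − 608 = 1841 varves.
1841 − 13 false = 1828 true varves after the tephra layer.
1980 − 1828 = 152 CE.

152 CE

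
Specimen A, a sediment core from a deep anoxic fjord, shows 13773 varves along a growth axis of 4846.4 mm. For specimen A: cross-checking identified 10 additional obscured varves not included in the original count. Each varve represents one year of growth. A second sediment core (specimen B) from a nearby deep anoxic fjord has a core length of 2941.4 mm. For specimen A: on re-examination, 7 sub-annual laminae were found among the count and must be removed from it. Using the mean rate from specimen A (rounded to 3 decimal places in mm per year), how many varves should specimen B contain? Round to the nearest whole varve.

Specimen A: correcting the raw count gives 13773 − 7 + 10 = 13776 true varves.
A: 4846.4 mm over 13776 years gives 4846.4 / 13776 ≈ 0.352 mm/year.
For B, 2941.4 / 0.352 = 8356.25 years ≈ 8356 varves.

8356 varves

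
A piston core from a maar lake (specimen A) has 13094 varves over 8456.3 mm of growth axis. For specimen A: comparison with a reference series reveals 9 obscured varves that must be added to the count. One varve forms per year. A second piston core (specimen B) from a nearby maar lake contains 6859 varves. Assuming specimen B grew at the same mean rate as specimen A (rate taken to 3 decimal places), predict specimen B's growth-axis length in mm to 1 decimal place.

Specimen A: correcting the raw count gives 13094 + 9 = 13103 true varves.
A: Extension rate ≈ 8456.3 / 13103 = 0.645 mm per year.
B's length ≈ 0.645 × 6859 = 4424.1 mm.

4424.1 mm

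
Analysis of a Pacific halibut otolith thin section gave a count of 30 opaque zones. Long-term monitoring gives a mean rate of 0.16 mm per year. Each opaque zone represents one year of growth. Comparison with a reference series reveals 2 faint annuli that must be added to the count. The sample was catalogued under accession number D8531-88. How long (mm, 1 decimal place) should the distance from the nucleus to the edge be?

Adjusted count: 30 + 2 = 32 opaque zones.
32 years at 0.16 mm/year gives 0.16 × 32 = 5.1 mm.

5.1 mm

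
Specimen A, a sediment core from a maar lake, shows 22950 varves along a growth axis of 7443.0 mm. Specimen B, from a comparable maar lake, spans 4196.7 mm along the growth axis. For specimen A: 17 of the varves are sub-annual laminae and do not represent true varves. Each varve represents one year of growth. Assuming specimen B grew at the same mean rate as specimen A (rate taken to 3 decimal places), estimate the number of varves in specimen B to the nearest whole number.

Specimen A: adjusted count: 22950 − 17 = 22933 varves.
A: Extension rate ≈ 7443.0 / 22933 = 0.325 mm/yr.
Specimen B: 4196.7 mm / 0.325 mm per year = 12912.92 years ≈ 12913 varves.

12913 varves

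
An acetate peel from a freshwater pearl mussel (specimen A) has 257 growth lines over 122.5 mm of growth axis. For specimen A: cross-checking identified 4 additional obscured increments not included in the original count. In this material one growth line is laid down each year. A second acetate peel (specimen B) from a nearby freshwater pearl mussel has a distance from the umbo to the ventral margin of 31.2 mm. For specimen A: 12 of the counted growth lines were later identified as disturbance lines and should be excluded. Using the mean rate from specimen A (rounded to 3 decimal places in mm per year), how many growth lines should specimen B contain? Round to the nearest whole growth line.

63 growth lines

Specimen A: after corrections the count is 257 − 12 + 4 = 249 growth lines.
A: Mean rate = 122.5 mm / 249 years ≈ 0.492 mm/yr.
B spans 31.2 / 0.492 = 63.41 years ≈ 63 growth lines.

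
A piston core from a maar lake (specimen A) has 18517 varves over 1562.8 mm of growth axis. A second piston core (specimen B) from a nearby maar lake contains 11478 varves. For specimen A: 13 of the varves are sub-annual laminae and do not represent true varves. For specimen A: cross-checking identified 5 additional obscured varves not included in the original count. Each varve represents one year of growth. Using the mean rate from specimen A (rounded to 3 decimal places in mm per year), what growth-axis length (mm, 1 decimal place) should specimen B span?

964.2 mm

Specimen A: true varve count = 18517 − 13 + 5 = 18509.
A: Extension rate ≈ 1562.8 / 18509 = 0.084 mm/yr.
For B, 0.084 mm/year × 11478 years = 964.2 mm.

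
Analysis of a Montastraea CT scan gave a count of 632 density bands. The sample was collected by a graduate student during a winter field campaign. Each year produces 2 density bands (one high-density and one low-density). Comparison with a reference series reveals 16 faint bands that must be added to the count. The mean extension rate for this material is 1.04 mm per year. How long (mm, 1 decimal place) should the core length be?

True density band count = 632 + 16 = 648.
Dividing by 2 density bands per year: 648 / 2 = 324 years.
Predicted length = 1.04 mm/year × 324 years = 337.0 mm.

337.0 mm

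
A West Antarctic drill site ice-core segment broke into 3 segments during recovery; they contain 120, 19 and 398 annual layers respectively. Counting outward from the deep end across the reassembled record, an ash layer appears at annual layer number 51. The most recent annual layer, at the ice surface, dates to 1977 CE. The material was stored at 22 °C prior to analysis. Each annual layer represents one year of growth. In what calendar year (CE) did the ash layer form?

Total annual layers = 120 + 19 + 398 = 537.
Between annual layer 51 and the ice surface there are 537 − 51 = 486 annual layers.
The annual layer at the ice surface is 1977 CE, so the ash layer dates to 1977 − 486 = 1491 CE.

1491 CE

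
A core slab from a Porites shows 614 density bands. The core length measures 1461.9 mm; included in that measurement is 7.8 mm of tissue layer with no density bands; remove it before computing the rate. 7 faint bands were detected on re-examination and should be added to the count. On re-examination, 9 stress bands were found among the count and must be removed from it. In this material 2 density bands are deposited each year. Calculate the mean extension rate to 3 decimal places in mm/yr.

4.752 mm/yr

True density band count = 614 − 9 + 7 = 612.
Dividing by 2 density bands per year: 612 / 2 = 306 years.
Net length = 1461.9 − 7.8 = 1454.1 mm.
Mean rate = 1454.1 mm / 306 years ≈ 4.752 mm/yr.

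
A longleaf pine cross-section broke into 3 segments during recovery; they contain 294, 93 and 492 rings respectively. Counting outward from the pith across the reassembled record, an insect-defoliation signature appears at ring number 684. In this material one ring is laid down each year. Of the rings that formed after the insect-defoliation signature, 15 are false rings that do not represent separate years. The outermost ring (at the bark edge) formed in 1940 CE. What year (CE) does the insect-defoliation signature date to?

Total rings = 294 + 93 + 492 = 879.
The insect-defoliation signature sits at ring 684 from the pith, so 879 − 684 = 195 rings formed after it.
Excluding 15 false rings: 195 − 15 = 180.
1940 − 180 = 1760 CE.

1760 CE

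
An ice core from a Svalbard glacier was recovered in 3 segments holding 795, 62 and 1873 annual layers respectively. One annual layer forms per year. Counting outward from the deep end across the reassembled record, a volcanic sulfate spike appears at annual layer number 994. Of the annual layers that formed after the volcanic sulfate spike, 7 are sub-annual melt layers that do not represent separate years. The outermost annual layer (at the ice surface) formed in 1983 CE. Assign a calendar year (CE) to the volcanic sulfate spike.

Total annual layers = 795 + 62 + 1873 = 2730.
2730 − 994 = 1736 annual layers lie beyond the volcanic sulfate spike toward the ice surface.
Excluding 7 false annual layers: 1736 − 7 = 1729.
The annual layer at the ice surface is 1983 CE, so the volcanic sulfate spike dates to 1983 − 1729 = 254 CE.

254 CE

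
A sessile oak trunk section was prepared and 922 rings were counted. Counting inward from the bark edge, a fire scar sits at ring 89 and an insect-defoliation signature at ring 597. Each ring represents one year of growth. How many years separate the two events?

508 yr

The two markers are separated by 597 − 89 = 508 rings.
At one ring per year, 508 years elapsed between them.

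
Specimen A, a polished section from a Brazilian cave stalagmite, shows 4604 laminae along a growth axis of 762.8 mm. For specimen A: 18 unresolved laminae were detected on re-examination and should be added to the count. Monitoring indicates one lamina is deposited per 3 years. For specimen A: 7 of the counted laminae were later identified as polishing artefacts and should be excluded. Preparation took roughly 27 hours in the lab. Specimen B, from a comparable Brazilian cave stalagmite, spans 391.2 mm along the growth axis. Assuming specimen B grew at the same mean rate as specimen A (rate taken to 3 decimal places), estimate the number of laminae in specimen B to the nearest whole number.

2371 laminae

Specimen A: adjusted count: 4604 − 7 + 18 = 4615 laminae.
Specimen A: 4615 laminae at 3 years each span 4615 × 3 = 13845 years.
A: 762.8 mm over 13845 years gives 762.8 / 13845 ≈ 0.055 mm/year.
B spans 391.2 / 0.055 = 7112.73 years; at 3 years per lamina that is 7112.73 / 3 ≈ 2371 laminae.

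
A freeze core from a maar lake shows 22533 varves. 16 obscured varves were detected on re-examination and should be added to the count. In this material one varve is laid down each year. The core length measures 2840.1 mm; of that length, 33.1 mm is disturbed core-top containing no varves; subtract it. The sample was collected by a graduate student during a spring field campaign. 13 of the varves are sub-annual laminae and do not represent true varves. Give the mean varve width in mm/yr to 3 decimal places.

Correcting the raw count gives 22533 − 13 + 16 = 22536 true varves.
Net length = 2840.1 − 33.1 = 2807.0 mm.
Mean rate = 2807.0 mm / 22536 years ≈ 0.125 mm/yr.

0.125 mm/yr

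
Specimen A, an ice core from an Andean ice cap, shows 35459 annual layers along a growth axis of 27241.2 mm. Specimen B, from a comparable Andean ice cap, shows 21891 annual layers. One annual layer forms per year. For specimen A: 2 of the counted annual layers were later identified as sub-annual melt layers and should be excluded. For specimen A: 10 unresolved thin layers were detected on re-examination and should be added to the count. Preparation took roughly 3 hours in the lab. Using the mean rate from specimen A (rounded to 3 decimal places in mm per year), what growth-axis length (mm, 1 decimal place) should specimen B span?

16812.3 mm

Specimen A: adjusted count: 35459 − 2 + 10 = 35467 annual layers.
A: Extension rate ≈ 27241.2 / 35467 = 0.768 mm/yr.
For B, 0.768 mm/year × 21891 years = 16812.3 mm.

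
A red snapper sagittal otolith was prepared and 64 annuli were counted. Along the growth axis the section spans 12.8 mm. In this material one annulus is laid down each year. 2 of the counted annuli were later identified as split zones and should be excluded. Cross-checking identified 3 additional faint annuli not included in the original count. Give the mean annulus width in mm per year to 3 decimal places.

0.197 mm per year

True annulus count = 64 − 2 + 3 = 65.
12.8 mm over 65 years gives 12.8 / 65 ≈ 0.197 mm per year.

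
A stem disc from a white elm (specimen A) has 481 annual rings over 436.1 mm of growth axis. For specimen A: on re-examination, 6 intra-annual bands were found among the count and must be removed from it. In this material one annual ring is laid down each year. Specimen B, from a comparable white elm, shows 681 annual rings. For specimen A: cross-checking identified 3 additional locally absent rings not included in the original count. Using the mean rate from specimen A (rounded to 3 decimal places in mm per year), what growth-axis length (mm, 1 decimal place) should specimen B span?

Specimen A: true annual ring count = 481 − 6 + 3 = 478.
A: Mean rate = 436.1 mm / 478 years ≈ 0.912 mm/year.
For B, 0.912 mm/year × 681 years = 621.1 mm.

621.1 mm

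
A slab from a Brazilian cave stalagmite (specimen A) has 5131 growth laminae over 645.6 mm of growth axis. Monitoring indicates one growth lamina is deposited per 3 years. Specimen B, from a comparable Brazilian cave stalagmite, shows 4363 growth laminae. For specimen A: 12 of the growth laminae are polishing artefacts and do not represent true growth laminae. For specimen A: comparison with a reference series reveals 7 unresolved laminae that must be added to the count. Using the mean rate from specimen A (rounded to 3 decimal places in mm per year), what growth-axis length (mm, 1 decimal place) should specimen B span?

549.7 mm

Specimen A: true growth lamina count = 5131 − 12 + 7 = 5126.
Specimen A: at 3 years per growth lamina, 5126 × 3 = 15378 years.
A: Extension rate ≈ 645.6 / 15378 = 0.042 mm/year.
Specimen B: at 3 years per growth lamina, 4363 × 3 = 13089 years. B's length ≈ 0.042 × 13089 = 549.7 mm.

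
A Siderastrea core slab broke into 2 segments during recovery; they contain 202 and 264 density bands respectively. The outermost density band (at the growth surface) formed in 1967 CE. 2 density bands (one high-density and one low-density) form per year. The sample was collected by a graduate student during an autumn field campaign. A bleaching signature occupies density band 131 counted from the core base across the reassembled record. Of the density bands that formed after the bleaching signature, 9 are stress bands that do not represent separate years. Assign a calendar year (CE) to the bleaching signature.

1804 CE

Total density bands = 202 + 264 = 466.
The bleaching signature sits at density band 131 from the core base, so 466 − 131 = 335 density bands formed after it.
Removing the 9 false density bands leaves 335 − 9 = 326 true density bands beyond the bleaching signature.
326 density bands at 2 per year is 326 / 2 = 163 years.
Counting back 163 years from 1967 CE places the bleaching signature in 1967 − 163 = 1804 CE.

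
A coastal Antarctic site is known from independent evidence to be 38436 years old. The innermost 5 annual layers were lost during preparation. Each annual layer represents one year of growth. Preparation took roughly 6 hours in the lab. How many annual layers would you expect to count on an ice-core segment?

Expected annual layers over 38436 years: 38436.
38436 − 5 missed = 38431 annual layers expected in the prepared section.

38431 annual layers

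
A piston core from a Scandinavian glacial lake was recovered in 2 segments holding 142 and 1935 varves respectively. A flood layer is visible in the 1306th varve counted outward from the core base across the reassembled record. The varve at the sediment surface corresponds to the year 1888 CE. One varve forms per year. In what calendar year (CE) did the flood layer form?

Total varves = 142 + 1935 = 2077.
Between varve 1306 and the sediment surface there are 2077 − 1306 = 771 varves.
The varve at the sediment surface is 1888 CE, so the flood layer dates to 1888 − 771 = 1117 CE.

1117 CE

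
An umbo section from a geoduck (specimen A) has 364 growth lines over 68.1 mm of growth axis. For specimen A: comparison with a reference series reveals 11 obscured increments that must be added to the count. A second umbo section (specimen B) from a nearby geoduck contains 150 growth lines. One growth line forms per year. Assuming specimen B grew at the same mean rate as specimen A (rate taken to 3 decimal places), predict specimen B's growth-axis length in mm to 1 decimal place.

27.3 mm

Specimen A: true growth line count = 364 + 11 = 375.
A: Extension rate ≈ 68.1 / 375 = 0.182 mm/yr.
Length of B = 0.182 × 150 = 27.3 mm.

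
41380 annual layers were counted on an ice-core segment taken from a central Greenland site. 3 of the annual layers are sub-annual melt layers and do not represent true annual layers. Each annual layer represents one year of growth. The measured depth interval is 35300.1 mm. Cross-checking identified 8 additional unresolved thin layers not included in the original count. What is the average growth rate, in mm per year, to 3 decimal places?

0.853 mm per year

After corrections the count is 41380 − 3 + 8 = 41385 annual layers.
Extension rate ≈ 35300.1 / 41385 = 0.853 mm per year.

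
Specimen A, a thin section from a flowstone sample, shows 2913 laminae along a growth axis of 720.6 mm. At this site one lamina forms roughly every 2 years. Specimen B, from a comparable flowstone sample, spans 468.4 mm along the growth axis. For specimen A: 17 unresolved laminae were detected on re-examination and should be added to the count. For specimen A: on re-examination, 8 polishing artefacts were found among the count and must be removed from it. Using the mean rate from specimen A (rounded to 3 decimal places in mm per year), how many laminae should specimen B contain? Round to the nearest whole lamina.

1904 laminae

Specimen A: true lamina count = 2913 − 8 + 17 = 2922.
Specimen A: 2922 laminae at 2 years each span 2922 × 2 = 5844 years.
A: Mean rate = 720.6 mm / 5844 years ≈ 0.123 mm per year.
B spans 468.4 / 0.123 = 3808.13 years; at 2 years per lamina that is 3808.13 / 2 ≈ 1904 laminae.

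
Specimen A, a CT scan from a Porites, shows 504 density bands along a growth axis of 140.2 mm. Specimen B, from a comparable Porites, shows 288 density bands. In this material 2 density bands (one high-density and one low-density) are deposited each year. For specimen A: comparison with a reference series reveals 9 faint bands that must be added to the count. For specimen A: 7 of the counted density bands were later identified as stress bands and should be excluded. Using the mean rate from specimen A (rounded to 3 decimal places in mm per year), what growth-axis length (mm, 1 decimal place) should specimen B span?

Specimen A: true density band count = 504 − 7 + 9 = 506.
Specimen A: with 2 density bands per year, 506 / 2 = 253 years.
A: Mean rate = 140.2 mm / 253 years ≈ 0.554 mm/yr.
Specimen B: with 2 density bands per year, 288 / 2 = 144 years. B's length ≈ 0.554 × 144 = 79.8 mm.

79.8 mm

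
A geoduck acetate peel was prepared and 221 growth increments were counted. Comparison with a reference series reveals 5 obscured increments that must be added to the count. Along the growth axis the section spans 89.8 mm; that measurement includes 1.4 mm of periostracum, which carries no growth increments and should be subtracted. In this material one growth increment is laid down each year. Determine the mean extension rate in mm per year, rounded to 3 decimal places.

0.391 mm per year

Adjusted count: 221 + 5 = 226 growth increments.
Removing the 1.4 mm offcut leaves 89.8 − 1.4 = 88.4 mm.
Extension rate ≈ 88.4 / 226 = 0.391 mm per year.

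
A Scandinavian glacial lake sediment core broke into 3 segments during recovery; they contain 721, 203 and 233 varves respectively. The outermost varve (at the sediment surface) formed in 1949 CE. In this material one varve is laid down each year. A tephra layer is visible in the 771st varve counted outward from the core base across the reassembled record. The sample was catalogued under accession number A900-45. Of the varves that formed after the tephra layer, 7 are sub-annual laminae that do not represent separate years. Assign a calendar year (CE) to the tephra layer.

1570 CE

Total varves = 721 + 203 + 233 = 1157.
Between varve 771 and the sediment surface there are 1157 − 771 = 386 varves.
386 − 7 false = 379 true varves after the tephra layer.
1949 − 379 = 1570 CE.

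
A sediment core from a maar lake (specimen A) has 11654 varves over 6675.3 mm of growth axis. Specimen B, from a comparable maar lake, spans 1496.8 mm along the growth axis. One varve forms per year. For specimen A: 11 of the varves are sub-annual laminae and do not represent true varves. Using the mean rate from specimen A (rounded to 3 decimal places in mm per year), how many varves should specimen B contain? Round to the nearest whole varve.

Specimen A: adjusted count: 11654 − 11 = 11643 varves.
A: Extension rate ≈ 6675.3 / 11643 = 0.573 mm/yr.
B spans 1496.8 / 0.573 = 2612.22 years ≈ 2612 varves.

2612 varves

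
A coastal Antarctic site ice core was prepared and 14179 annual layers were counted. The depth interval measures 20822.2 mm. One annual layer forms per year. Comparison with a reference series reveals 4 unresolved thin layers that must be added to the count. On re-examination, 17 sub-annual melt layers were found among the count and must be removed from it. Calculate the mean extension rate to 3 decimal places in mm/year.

1.470 mm/year

True annual layer count = 14179 − 17 + 4 = 14166.
Extension rate ≈ 20822.2 / 14166 = 1.470 mm/year.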